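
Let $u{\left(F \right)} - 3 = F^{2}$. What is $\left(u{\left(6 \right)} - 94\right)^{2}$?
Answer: $3025$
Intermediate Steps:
$u{\left(F \right)} = 3 + F^{2}$
$\left(u{\left(6 \right)} - 94\right)^{2} = \left(\left(3 + 6^{2}\right) - 94\right)^{2} = \left(\left(3 + 36\right) - 94\right)^{2} = \left(39 - 94\right)^{2} = \left(-55\right)^{2} = 3025$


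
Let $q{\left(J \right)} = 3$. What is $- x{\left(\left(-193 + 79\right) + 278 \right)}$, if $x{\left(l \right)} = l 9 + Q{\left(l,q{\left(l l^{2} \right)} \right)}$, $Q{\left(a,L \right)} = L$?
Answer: $-1479$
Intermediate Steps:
$x{\left(l \right)} = 3 + 9 l$ ($x{\left(l \right)} = l 9 + 3 = 9 l + 3 = 3 + 9 l$)
$- x{\left(\left(-193 + 79\right) + 278 \right)} = - (3 + 9 \left(\left(-193 + 79\right) + 278\right)) = - (3 + 9 \left(-114 + 278\right)) = - (3 + 9 \cdot 164) = - (3 + 1476) = \left(-1\right) 1479 = -1479$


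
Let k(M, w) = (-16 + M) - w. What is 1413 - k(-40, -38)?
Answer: 1431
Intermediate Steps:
k(M, w) = -16 + M - w
1413 - k(-40, -38) = 1413 - (-16 - 40 - 1*(-38)) = 1413 - (-16 - 40 + 38) = 1413 - 1*(-18) = 1413 + 18 = 1431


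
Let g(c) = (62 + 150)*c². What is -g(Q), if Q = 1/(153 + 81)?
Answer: -53/13689 ≈ -0.0038717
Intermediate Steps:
Q = 1/234 ≈ 0.0042735
g(c) = 212*c²
-g(Q) = -212*(1/234)² = -212/54756 = -1*53/13689 = -53/13689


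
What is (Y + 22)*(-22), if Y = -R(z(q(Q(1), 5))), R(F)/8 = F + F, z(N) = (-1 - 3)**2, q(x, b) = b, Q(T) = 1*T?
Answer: 5148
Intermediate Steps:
Q(T) = T
z(N) = 16 (z(N) = (-4)**2 = 16)
R(F) = 16*F (R(F) = 8*(F + F) = 8*(2*F) = 16*F)
Y = -256 (Y = -16*16 = -1*256 = -256)
(Y + 22)*(-22) = (-256 + 22)*(-22) = -234*(-22) = 5148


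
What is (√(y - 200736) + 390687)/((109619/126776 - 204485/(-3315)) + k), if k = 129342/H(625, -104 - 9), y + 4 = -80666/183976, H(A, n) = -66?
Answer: -27786181397832/134929822589 - 8206308*I*√47183996253849/238690856159941 ≈ -205.93 - 0.23616*I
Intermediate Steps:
y = -408285/91988 (y = -4 - 80666/183976 = -4 - 80666*1/183976 = -4 - 40333/91988 = -408285/91988 ≈ -4.4385)
k = -21557/11 (k = 129342/(-66) = 129342*(-1/66) = -21557/11 ≈ -1959.7)
(√(y - 200736) + 390687)/((109619/126776 - 204485/(-3315)) + k) = (√(-408285/91988 - 200736) + 390687)/((109619/126776 - 204485/(-3315)) - 21557/11) = (√(-18465711453/91988) + 390687)/((109619*(1/126776) - 204485*(-1/3315)) - 21557/11) = (3*I*√47183996253849/45994 + 390687)/((109619/126776 + 40897/663) - 21557/11) = (390687 + 3*I*√47183996253849/45994)/(404418113/6465576 - 21557/11) = (390687 + 3*I*√47183996253849/45994)/(-134929822589/71121336) = (390687 + 3*I*√47183996253849/45994)*(-71121336/134929822589) = -27786181397832/134929822589 - 8206308*I*√47183996253849/238690856159941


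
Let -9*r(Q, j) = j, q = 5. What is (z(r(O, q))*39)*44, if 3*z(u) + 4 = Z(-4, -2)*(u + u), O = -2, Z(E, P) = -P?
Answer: -32032/9 ≈ -3559.1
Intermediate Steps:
r(Q, j) = -j/9
z(u) = -4/3 + 4*u/3 (z(u) = -4/3 + ((-1*(-2))*(u + u))/3 = -4/3 + (2*(2*u))/3 = -4/3 + (4*u)/3 = -4/3 + 4*u/3)
(z(r(O, q))*39)*44 = ((-4/3 + 4*(-1/9*5)/3)*39)*44 = ((-4/3 + (4/3)*(-5/9))*39)*44 = ((-4/3 - 20/27)*39)*44 = -56/27*39*44 = -728/9*44 = -32032/9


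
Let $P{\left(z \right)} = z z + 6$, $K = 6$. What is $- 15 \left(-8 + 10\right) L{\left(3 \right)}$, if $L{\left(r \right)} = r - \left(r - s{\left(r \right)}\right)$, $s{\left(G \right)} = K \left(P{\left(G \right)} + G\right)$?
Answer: $-3240$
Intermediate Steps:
$P{\left(z \right)} = 6 + z^{2}$ ($P{\left(z \right)} = z^{2} + 6 = 6 + z^{2}$)
$s{\left(G \right)} = 36 + 6 G + 6 G^{2}$ ($s{\left(G \right)} = 6 \left(\left(6 + G^{2}\right) + G\right) = 6 \left(6 + G + G^{2}\right) = 36 + 6 G + 6 G^{2}$)
$L{\left(r \right)} = 36 + 6 r + 6 r^{2}$ ($L{\left(r \right)} = r - \left(-36 - 6 r^{2} - 5 r\right) = r + \left(36 + 5 r + 6 r^{2}\right) = 36 + 6 r + 6 r^{2}$)
$- 15 \left(-8 + 10\right) L{\left(3 \right)} = - 15 \left(-8 + 10\right) \left(36 + 6 \cdot 3 + 6 \cdot 3^{2}\right) = \left(-15\right) 2 \left(36 + 18 + 6 \cdot 9\right) = - 30 \left(36 + 18 + 54\right) = \left(-30\right) 108 = -3240$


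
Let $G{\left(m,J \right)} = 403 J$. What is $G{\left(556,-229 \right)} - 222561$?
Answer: $-314848$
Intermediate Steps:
$G{\left(556,-229 \right)} - 222561 = 403 \left(-229\right) - 222561 = -92287 - 222561 = -314848$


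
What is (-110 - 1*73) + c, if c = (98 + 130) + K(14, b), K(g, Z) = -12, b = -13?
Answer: 33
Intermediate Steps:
c = 216 (c = (98 + 130) - 12 = 228 - 12 = 216)
(-110 - 1*73) + c = (-110 - 1*73) + 216 = (-110 - 73) + 216 = -183 + 216 = 33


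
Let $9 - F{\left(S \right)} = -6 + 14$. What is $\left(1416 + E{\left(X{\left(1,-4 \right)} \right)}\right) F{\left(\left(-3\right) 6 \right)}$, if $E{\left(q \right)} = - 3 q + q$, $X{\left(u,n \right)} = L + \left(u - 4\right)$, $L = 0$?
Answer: $1422$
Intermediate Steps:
$X{\left(u,n \right)} = -4 + u$ ($X{\left(u,n \right)} = 0 + \left(u - 4\right) = 0 + \left(-4 + u\right) = -4 + u$)
$E{\left(q \right)} = - 2 q$
$F{\left(S \right)} = 1$ ($F{\left(S \right)} = 9 - \left(-6 + 14\right) = 9 - 8 = 1$)
$\left(1416 + E{\left(X{\left(1,-4 \right)} \right)}\right) F{\left(\left(-3\right) 6 \right)} = \left(1416 - 2 \left(-4 + 1\right)\right) 1 = \left(1416 - -6\right) 1 = \left(1416 + 6\right) 1 = 1422 \cdot 1 = 1422$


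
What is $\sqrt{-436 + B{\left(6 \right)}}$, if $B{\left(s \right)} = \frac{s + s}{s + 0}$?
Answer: $i \sqrt{434} \approx 20.833 i$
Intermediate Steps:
$B{\left(s \right)} = 2$ ($B{\left(s \right)} = \frac{2 s}{s} = 2$)
$\sqrt{-436 + B{\left(6 \right)}} = \sqrt{-436 + 2} = \sqrt{-434} = i \sqrt{434}$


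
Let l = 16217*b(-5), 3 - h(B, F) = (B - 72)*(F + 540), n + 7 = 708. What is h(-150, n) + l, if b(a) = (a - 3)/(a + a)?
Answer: 1442393/5 ≈ 2.8848e+5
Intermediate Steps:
n = 701 (n = -7 + 708 = 701)
b(a) = (-3 + a)/(2*a) (b(a) = (-3 + a)/((2*a)) = (-3 + a)*(1/(2*a)) = (-3 + a)/(2*a))
h(B, F) = 3 - (-72 + B)*(540 + F) (h(B, F) = 3 - (B - 72)*(F + 540) = 3 - (-72 + B)*(540 + F))
l = 64868/5 (l = 16217*((1/2)*(-3 - 5)/(-5)) = 16217*((1/2)*(-1/5)*(-8)) = 16217*(4/5) = 64868/5 ≈ 12974.)
h(-150, n) + l = (38883 - 540*(-150) + 72*701 - 1*(-150)*701) + 64868/5 = (38883 + 81000 + 50472 + 105150) + 64868/5 = 275505 + 64868/5 = 1442393/5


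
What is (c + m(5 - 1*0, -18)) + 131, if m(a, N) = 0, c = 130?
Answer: 261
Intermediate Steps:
(c + m(5 - 1*0, -18)) + 131 = (130 + 0) + 131 = 130 + 131 = 261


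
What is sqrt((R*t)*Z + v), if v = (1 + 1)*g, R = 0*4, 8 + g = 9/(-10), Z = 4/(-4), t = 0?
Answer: I*sqrt(445)/5 ≈ 4.219*I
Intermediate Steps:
Z = -1 (Z = 4*(-1/4) = -1)
g = -89/10 (g = -8 + 9/(-10) = -8 + 9*(-1/10) = -8 - 9/10 = -89/10 ≈ -8.9000)
R = 0
v = -89/5 (v = (1 + 1)*(-89/10) = 2*(-89/10) = -89/5 ≈ -17.800)
sqrt((R*t)*Z + v) = sqrt((0*0)*(-1) - 89/5) = sqrt(0*(-1) - 89/5) = sqrt(0 - 89/5) = sqrt(-89/5) = I*sqrt(445)/5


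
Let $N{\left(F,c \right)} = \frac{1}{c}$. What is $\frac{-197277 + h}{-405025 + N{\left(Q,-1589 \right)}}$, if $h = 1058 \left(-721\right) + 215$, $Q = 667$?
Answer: $\frac{254208220}{107264121} \approx 2.3699$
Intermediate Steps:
$h = -762603$ ($h = -762818 + 215 = -762603$)
$\frac{-197277 + h}{-405025 + N{\left(Q,-1589 \right)}} = \frac{-197277 - 762603}{-405025 + \frac{1}{-1589}} = - \frac{959880}{-405025 - \frac{1}{1589}} = - \frac{959880}{- \frac{643584726}{1589}} = \left(-959880\right) \left(- \frac{1589}{643584726}\right) = \frac{254208220}{107264121}$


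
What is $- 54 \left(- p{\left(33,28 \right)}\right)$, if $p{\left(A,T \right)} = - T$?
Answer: $-1512$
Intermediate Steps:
$- 54 \left(- p{\left(33,28 \right)}\right) = - 54 \left(- \left(-1\right) 28\right) = - 54 \left(\left(-1\right) \left(-28\right)\right) = \left(-54\right) 28 = -1512$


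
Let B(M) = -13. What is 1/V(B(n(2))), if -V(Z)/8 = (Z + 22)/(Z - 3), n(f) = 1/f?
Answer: 2/9 ≈ 0.22222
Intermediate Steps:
n(f) = 1/f
V(Z) = -8*(22 + Z)/(-3 + Z) (V(Z) = -8*(Z + 22)/(Z - 3) = -8*(22 + Z)/(-3 + Z))
1/V(B(n(2))) = 1/(8*(-22 - 1*(-13))/(-3 - 13)) = 1/(8*(-22 + 13)/(-16)) = 1/(8*(-1/16)*(-9)) = 1/(9/2) = 2/9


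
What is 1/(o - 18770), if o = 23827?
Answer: 1/5057 ≈ 0.00019775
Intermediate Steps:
1/(o - 18770) = 1/(23827 - 18770) = 1/5057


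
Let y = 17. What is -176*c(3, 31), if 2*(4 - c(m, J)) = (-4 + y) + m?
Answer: 704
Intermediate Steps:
c(m, J) = -5/2 - m/2 (c(m, J) = 4 - ((-4 + 17) + m)/2 = 4 - (13 + m)/2 = 4 + (-13/2 - m/2) = -5/2 - m/2)
-176*c(3, 31) = -176*(-5/2 - 1/2*3) = -176*(-5/2 - 3/2) = -176*(-4) = 704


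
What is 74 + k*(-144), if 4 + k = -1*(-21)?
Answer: -2374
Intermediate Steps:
k = 17 (k = -4 - 1*(-21) = -4 + 21 = 17)
74 + k*(-144) = 74 + 17*(-144) = 74 - 2448 = -2374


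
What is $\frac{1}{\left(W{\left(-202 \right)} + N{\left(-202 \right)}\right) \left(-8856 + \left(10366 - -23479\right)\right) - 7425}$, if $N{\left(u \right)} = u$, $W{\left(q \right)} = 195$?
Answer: $- \frac{1}{182348} \approx -5.484 \cdot 10^{-6}$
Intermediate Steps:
$\frac{1}{\left(W{\left(-202 \right)} + N{\left(-202 \right)}\right) \left(-8856 + \left(10366 - -23479\right)\right) - 7425} = \frac{1}{\left(195 - 202\right) \left(-8856 + \left(10366 - -23479\right)\right) - 7425} = \frac{1}{- 7 \left(-8856 + \left(10366 + 23479\right)\right) - 7425} = \frac{1}{- 7 \left(-8856 + 33845\right) - 7425} = \frac{1}{\left(-7\right) 24989 - 7425} = \frac{1}{-174923 - 7425} = \frac{1}{-182348} = - \frac{1}{182348}$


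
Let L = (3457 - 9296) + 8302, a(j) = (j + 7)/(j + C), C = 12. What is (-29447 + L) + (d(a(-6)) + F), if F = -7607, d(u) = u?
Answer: -207545/6 ≈ -34591.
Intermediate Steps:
a(j) = (7 + j)/(12 + j) (a(j) = (j + 7)/(j + 12) = (7 + j)/(12 + j))
L = 2463 (L = -5839 + 8302 = 2463)
(-29447 + L) + (d(a(-6)) + F) = (-29447 + 2463) + ((7 - 6)/(12 - 6) - 7607) = -26984 + (1/6 - 7607) = -26984 + ((⅙)*1 - 7607) = -26984 + (⅙ - 7607) = -26984 - 45641/6 = -207545/6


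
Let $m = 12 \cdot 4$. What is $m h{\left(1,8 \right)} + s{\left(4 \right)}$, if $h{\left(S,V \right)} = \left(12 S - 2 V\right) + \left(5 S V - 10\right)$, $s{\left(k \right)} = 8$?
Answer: $1256$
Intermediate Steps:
$m = 48$
$h{\left(S,V \right)} = -10 - 2 V + 12 S + 5 S V$ ($h{\left(S,V \right)} = \left(- 2 V + 12 S\right) + \left(5 S V - 10\right) = \left(- 2 V + 12 S\right) + \left(-10 + 5 S V\right) = -10 - 2 V + 12 S + 5 S V$)
$m h{\left(1,8 \right)} + s{\left(4 \right)} = 48 \left(-10 - 16 + 12 \cdot 1 + 5 \cdot 1 \cdot 8\right) + 8 = 48 \left(-10 - 16 + 12 + 40\right) + 8 = 48 \cdot 26 + 8 = 1248 + 8 = 1256$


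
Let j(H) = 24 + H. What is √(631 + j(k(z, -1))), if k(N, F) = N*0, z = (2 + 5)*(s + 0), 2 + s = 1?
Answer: √655 ≈ 25.593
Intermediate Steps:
s = -1 (s = -2 + 1 = -1)
z = -7 (z = (2 + 5)*(-1 + 0) = 7*(-1) = -7)
k(N, F) = 0
√(631 + j(k(z, -1))) = √(631 + (24 + 0)) = √(631 + 24) = √655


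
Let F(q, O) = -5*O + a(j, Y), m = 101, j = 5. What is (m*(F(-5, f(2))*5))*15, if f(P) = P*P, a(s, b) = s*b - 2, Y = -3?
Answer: -280275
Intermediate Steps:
a(s, b) = -2 + b*s (a(s, b) = b*s - 2 = -2 + b*s)
f(P) = P²
F(q, O) = -17 - 5*O (F(q, O) = -5*O + (-2 - 3*5) = -5*O + (-2 - 15) = -5*O - 17 = -17 - 5*O)
(m*(F(-5, f(2))*5))*15 = (101*((-17 - 5*2²)*5))*15 = (101*((-17 - 5*4)*5))*15 = (101*((-17 - 20)*5))*15 = (101*(-37*5))*15 = (101*(-185))*15 = -18685*15 = -280275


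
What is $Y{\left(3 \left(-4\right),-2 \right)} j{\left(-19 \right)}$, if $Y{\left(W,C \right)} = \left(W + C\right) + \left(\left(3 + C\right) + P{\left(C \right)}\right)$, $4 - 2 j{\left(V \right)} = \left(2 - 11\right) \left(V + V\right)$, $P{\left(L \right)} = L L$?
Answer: $1521$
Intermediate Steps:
$P{\left(L \right)} = L^{2}$
$j{\left(V \right)} = 2 + 9 V$ ($j{\left(V \right)} = 2 - \frac{\left(2 - 11\right) \left(V + V\right)}{2} = 2 - \frac{\left(-9\right) 2 V}{2} = 2 - \frac{\left(-18\right) V}{2} = 2 + 9 V$)
$Y{\left(W,C \right)} = 3 + W + C^{2} + 2 C$ ($Y{\left(W,C \right)} = \left(W + C\right) + \left(\left(3 + C\right) + C^{2}\right) = \left(C + W\right) + \left(3 + C + C^{2}\right) = 3 + W + C^{2} + 2 C$)
$Y{\left(3 \left(-4\right),-2 \right)} j{\left(-19 \right)} = \left(3 + 3 \left(-4\right) + \left(-2\right)^{2} + 2 \left(-2\right)\right) \left(2 + 9 \left(-19\right)\right) = \left(3 - 12 + 4 - 4\right) \left(2 - 171\right) = \left(-9\right) \left(-169\right) = 1521$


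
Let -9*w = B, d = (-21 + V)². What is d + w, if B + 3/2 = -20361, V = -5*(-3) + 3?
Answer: 4543/2 ≈ 2271.5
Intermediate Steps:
V = 18 (V = 15 + 3 = 18)
B = -40725/2 (B = -3/2 - 20361 = -40725/2 ≈ -20363.)
d = 9 (d = (-21 + 18)² = (-3)² = 9)
w = 4525/2 (w = -⅑*(-40725/2) = 4525/2 ≈ 2262.5)
d + w = 9 + 4525/2 = 4543/2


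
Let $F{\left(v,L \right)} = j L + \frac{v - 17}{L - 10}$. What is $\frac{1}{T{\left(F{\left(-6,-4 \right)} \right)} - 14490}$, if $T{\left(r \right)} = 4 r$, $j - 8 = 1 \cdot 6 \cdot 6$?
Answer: $- \frac{7}{106312} \approx -6.5844 \cdot 10^{-5}$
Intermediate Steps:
$j = 44$ ($j = 8 + 1 \cdot 6 \cdot 6 = 8 + 1 \cdot 36 = 8 + 36 = 44$)
$F{\left(v,L \right)} = 44 L + \frac{-17 + v}{-10 + L}$ ($F{\left(v,L \right)} = 44 L + \frac{v - 17}{L - 10} = 44 L + \frac{-17 + v}{-10 + L}$)
$\frac{1}{T{\left(F{\left(-6,-4 \right)} \right)} - 14490} = \frac{1}{4 \frac{-17 - 6 - -1760 + 44 \left(-4\right)^{2}}{-10 - 4} - 14490} = \frac{1}{4 \frac{-17 - 6 + 1760 + 44 \cdot 16}{-14} - 14490} = \frac{1}{4 \left(- \frac{-17 - 6 + 1760 + 704}{14}\right) - 14490} = \frac{1}{4 \left(\left(- \frac{1}{14}\right) 2441\right) - 14490} = \frac{1}{4 \left(- \frac{2441}{14}\right) - 14490} = \frac{1}{- \frac{4882}{7} - 14490} = \frac{1}{- \frac{106312}{7}} = - \frac{7}{106312}$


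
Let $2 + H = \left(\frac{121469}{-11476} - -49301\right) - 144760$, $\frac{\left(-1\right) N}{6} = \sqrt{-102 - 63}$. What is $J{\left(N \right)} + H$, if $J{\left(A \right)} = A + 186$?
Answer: $- \frac{1093497369}{11476} - 6 i \sqrt{165} \approx -95286.0 - 77.071 i$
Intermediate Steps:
$N = - 6 i \sqrt{165}$ ($N = - 6 \sqrt{-102 - 63} = - 6 \sqrt{-165} = - 6 i \sqrt{165} \approx - 77.071 i$)
$H = - \frac{1095631905}{11476}$ ($H = -2 - \left(95459 + \frac{121469}{11476}\right) = -2 + \left(\left(121469 \left(- \frac{1}{11476}\right) + 49301\right) - 144760\right) = -2 + \left(\left(- \frac{121469}{11476} + 49301\right) - 144760\right) = -2 + \left(\frac{565656807}{11476} - 144760\right) = -2 - \frac{1095608953}{11476} = - \frac{1095631905}{11476} \approx -95472.0$)
$J{\left(A \right)} = 186 + A$
$J{\left(N \right)} + H = \left(186 - 6 i \sqrt{165}\right) - \frac{1095631905}{11476} = - \frac{1093497369}{11476} - 6 i \sqrt{165}$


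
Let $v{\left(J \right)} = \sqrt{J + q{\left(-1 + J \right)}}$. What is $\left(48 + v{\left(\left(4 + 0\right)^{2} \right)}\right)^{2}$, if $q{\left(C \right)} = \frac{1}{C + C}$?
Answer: $\frac{\left(1440 + \sqrt{14430}\right)^{2}}{900} \approx 2704.4$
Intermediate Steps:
$q{\left(C \right)} = \frac{1}{2 C}$
$v{\left(J \right)} = \sqrt{J + \frac{1}{2 \left(-1 + J\right)}}$
$\left(48 + v{\left(\left(4 + 0\right)^{2} \right)}\right)^{2} = \left(48 + \frac{\sqrt{2} \sqrt{\frac{1}{-1 + \left(4 + 0\right)^{2}} + 2 \left(4 + 0\right)^{2}}}{2}\right)^{2} = \left(48 + \frac{\sqrt{2} \sqrt{\frac{1}{-1 + 4^{2}} + 2 \cdot 4^{2}}}{2}\right)^{2} = \left(48 + \frac{\sqrt{2} \sqrt{\frac{1}{-1 + 16} + 2 \cdot 16}}{2}\right)^{2} = \left(48 + \frac{\sqrt{2} \sqrt{\frac{1}{15} + 32}}{2}\right)^{2} = \left(48 + \frac{\sqrt{2} \sqrt{\frac{481}{15}}}{2}\right)^{2} = \left(48 + \frac{\sqrt{2} \frac{\sqrt{7215}}{15}}{2}\right)^{2} = \left(48 + \frac{\sqrt{14430}}{30}\right)^{2}$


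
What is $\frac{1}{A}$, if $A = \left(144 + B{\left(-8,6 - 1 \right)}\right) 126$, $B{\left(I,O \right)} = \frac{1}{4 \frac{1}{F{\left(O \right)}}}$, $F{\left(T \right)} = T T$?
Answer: $\frac{2}{37863} \approx 5.2822 \cdot 10^{-5}$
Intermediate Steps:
$F{\left(T \right)} = T^{2}$
$B{\left(I,O \right)} = \frac{O^{2}}{4}$ ($B{\left(I,O \right)} = \frac{1}{4 \frac{1}{O^{2}}} = \frac{O^{2}}{4}$)
$A = \frac{37863}{2}$ ($A = \left(144 + \frac{\left(6 - 1\right)^{2}}{4}\right) 126 = \left(144 + \frac{5^{2}}{4}\right) 126 = \left(144 + \frac{1}{4} \cdot 25\right) 126 = \left(144 + \frac{25}{4}\right) 126 = \frac{601}{4} \cdot 126 = \frac{37863}{2} \approx 18932.0$)
$\frac{1}{A} = \frac{1}{\frac{37863}{2}} = \frac{2}{37863}$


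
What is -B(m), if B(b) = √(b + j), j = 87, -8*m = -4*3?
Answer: -√354/2 ≈ -9.4074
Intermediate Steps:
m = 3/2 (m = -(-1)*3/2 = -⅛*(-12) = 3/2 ≈ 1.5000)
B(b) = √(87 + b) (B(b) = √(b + 87) = √(87 + b))
-B(m) = -√(87 + 3/2) = -√(177/2) = -√354/2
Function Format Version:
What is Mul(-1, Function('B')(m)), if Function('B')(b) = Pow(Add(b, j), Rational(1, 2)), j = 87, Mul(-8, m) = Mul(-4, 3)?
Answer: Mul(Rational(-1, 2), Pow(354, Rational(1, 2))) ≈ -9.4074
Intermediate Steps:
m = Rational(3, 2) (m = Mul(Rational(-1, 8), Mul(-4, 3)) = Mul(Rational(-1, 8), -12) = Rational(3, 2) ≈ 1.5000)
Function('B')(b) = Pow(Add(87, b), Rational(1, 2)) (Function('B')(b) = Pow(Add(b, 87), Rational(1, 2)) = Pow(Add(87, b), Rational(1, 2)))
Mul(-1, Function('B')(m)) = Mul(-1, Pow(Add(87, Rational(3, 2)), Rational(1, 2))) = Mul(-1, Pow(Rational(177, 2), Rational(1, 2))) = Mul(-1, Mul(Rational(1, 2), Pow(354, Rational(1, 2)))) = Mul(Rational(-1, 2), Pow(354, Rational(1, 2)))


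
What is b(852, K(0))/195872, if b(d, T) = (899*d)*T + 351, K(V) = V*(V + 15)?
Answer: 351/195872 ≈ 0.0017920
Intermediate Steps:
K(V) = V*(15 + V)
b(d, T) = 351 + 899*T*d (b(d, T) = 899*T*d + 351 = 351 + 899*T*d)
b(852, K(0))/195872 = (351 + 899*(0*(15 + 0))*852)/195872 = (351 + 899*(0*15)*852)*(1/195872) = (351 + 899*0*852)*(1/195872) = (351 + 0)*(1/195872) = 351*(1/195872) = 351/195872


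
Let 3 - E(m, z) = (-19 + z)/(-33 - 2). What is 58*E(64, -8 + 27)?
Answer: 174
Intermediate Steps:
E(m, z) = 86/35 + z/35 (E(m, z) = 3 - (-19 + z)/(-33 - 2) = 3 - (-19 + z)/(-35) = 3 - (-19 + z)*(-1)/35 = 3 - (19/35 - z/35) = 3 + (-19/35 + z/35) = 86/35 + z/35)
58*E(64, -8 + 27) = 58*(86/35 + (-8 + 27)/35) = 58*(86/35 + (1/35)*19) = 58*(86/35 + 19/35) = 58*3 = 174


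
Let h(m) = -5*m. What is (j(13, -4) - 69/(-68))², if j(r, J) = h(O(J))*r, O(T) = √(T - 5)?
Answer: -175822839/4624 - 13455*I/34 ≈ -38024.0 - 395.74*I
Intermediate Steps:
O(T) = √(-5 + T)
j(r, J) = -5*r*√(-5 + J) (j(r, J) = (-5*√(-5 + J))*r = -5*r*√(-5 + J))
(j(13, -4) - 69/(-68))² = (-5*13*√(-5 - 4) - 69/(-68))² = (-5*13*√(-9) - 69*(-1/68))² = (-5*13*3*I + 69/68)² = (-195*I + 69/68)² = (69/68 - 195*I)²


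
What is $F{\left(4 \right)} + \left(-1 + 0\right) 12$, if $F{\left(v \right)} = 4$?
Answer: $-8$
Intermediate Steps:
$F{\left(4 \right)} + \left(-1 + 0\right) 12 = 4 + \left(-1 + 0\right) 12 = 4 - 12 = -8$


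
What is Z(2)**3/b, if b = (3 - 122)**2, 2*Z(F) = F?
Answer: 1/14161 ≈ 7.0616e-5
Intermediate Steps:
Z(F) = F/2
b = 14161 (b = (-119)**2 = 14161)
Z(2)**3/b = ((1/2)*2)**3/14161 = 1**3*(1/14161) = 1*(1/14161) = 1/14161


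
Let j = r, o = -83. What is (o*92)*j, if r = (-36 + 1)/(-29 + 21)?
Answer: -66815/2 ≈ -33408.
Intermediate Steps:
r = 35/8 (r = -35/(-8) = -35*(-⅛) = 35/8 ≈ 4.3750)
j = 35/8 ≈ 4.3750
(o*92)*j = -83*92*(35/8) = -7636*35/8 = -66815/2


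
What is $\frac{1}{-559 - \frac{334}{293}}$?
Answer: $- \frac{293}{164121} \approx -0.0017853$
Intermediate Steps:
$\frac{1}{-559 - \frac{334}{293}} = \frac{1}{- \frac{164121}{293}} = - \frac{293}{164121}$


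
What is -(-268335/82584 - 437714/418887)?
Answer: 16505579569/3843707112 ≈ 4.2942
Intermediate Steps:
-(-268335/82584 - 437714/418887) = -(-268335*1/82584 - 437714*1/418887) = -(-29815/9176 - 437714/418887) = -1*(-16505579569/3843707112) = 16505579569/3843707112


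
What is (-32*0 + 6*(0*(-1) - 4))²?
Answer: 576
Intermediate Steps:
(-32*0 + 6*(0*(-1) - 4))² = (0 + 6*(0 - 4))² = (0 + 6*(-4))² = (0 - 24)² = (-24)² = 576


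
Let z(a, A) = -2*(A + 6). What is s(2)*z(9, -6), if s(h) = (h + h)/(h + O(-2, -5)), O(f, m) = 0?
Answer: 0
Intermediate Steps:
z(a, A) = -12 - 2*A (z(a, A) = -2*(6 + A) = -12 - 2*A)
s(h) = 2 (s(h) = (h + h)/(h + 0) = (2*h)/h = 2)
s(2)*z(9, -6) = 2*(-12 - 2*(-6)) = 2*(-12 + 12) = 2*0 = 0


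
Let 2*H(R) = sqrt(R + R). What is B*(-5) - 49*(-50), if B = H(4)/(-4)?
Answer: 2450 + 5*sqrt(2)/4 ≈ 2451.8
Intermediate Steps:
H(R) = sqrt(2)*sqrt(R)/2 (H(R) = sqrt(R + R)/2 = sqrt(2*R)/2 = (sqrt(2)*sqrt(R))/2 = sqrt(2)*sqrt(R)/2)
B = -sqrt(2)/4 (B = (sqrt(2)*sqrt(4)/2)/(-4) = ((1/2)*sqrt(2)*2)*(-1/4) = sqrt(2)*(-1/4) = -sqrt(2)/4 ≈ -0.35355)
B*(-5) - 49*(-50) = -sqrt(2)/4*(-5) - 49*(-50) = 5*sqrt(2)/4 + 2450 = 2450 + 5*sqrt(2)/4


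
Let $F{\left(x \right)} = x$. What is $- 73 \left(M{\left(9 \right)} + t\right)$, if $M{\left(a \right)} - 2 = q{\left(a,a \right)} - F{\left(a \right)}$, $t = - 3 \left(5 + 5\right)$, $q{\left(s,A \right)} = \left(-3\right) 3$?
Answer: $3358$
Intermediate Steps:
$q{\left(s,A \right)} = -9$
$t = -30$ ($t = \left(-3\right) 10 = -30$)
$M{\left(a \right)} = -7 - a$ ($M{\left(a \right)} = 2 - \left(9 + a\right) = -7 - a$)
$- 73 \left(M{\left(9 \right)} + t\right) = - 73 \left(\left(-7 - 9\right) - 30\right) = - 73 \left(-16 - 30\right) = \left(-73\right) \left(-46\right) = 3358$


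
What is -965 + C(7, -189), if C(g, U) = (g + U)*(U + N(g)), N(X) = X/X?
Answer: 33251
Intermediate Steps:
N(X) = 1
C(g, U) = (1 + U)*(U + g) (C(g, U) = (g + U)*(U + 1) = (U + g)*(1 + U) = (1 + U)*(U + g))
-965 + C(7, -189) = -965 + (-189 + 7 + (-189)² - 189*7) = -965 + (-189 + 7 + 35721 - 1323) = -965 + 34216 = 33251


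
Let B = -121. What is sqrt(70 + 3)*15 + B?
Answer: -121 + 15*sqrt(73) ≈ 7.1601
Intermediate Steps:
sqrt(70 + 3)*15 + B = sqrt(70 + 3)*15 - 121 = sqrt(73)*15 - 121 = 15*sqrt(73) - 121 = -121 + 15*sqrt(73)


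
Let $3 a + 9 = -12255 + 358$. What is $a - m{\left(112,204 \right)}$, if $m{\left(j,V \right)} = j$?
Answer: $- \frac{12242}{3} \approx -4080.7$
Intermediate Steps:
$a = - \frac{11906}{3}$ ($a = -3 + \frac{-12255 + 358}{3} = -3 + \frac{1}{3} \left(-11897\right) = -3 - \frac{11897}{3} = - \frac{11906}{3} \approx -3968.7$)
$a - m{\left(112,204 \right)} = - \frac{11906}{3} - 112 = - \frac{12242}{3}$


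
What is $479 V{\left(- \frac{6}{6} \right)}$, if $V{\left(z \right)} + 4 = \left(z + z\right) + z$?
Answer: $-3353$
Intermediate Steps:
$V{\left(z \right)} = -4 + 3 z$ ($V{\left(z \right)} = -4 + \left(\left(z + z\right) + z\right) = -4 + \left(2 z + z\right) = -4 + 3 z$)
$479 V{\left(- \frac{6}{6} \right)} = 479 \left(-4 + 3 \left(- \frac{6}{6}\right)\right) = 479 \left(-4 + 3 \left(\left(-6\right) \frac{1}{6}\right)\right) = 479 \left(-4 + 3 \left(-1\right)\right) = 479 \left(-4 - 3\right) = 479 \left(-7\right) = -3353$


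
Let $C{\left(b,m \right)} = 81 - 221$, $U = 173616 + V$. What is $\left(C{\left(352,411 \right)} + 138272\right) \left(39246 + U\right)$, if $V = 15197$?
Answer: $31502245788$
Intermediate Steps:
$U = 188813$ ($U = 173616 + 15197 = 188813$)
$C{\left(b,m \right)} = -140$ ($C{\left(b,m \right)} = 81 - 221 = -140$)
$\left(C{\left(352,411 \right)} + 138272\right) \left(39246 + U\right) = \left(-140 + 138272\right) \left(39246 + 188813\right) = 138132 \cdot 228059 = 31502245788$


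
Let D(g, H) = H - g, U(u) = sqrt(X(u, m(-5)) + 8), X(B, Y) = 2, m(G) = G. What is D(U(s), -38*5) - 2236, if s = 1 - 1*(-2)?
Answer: -2426 - sqrt(10) ≈ -2429.2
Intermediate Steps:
s = 3 (s = 1 + 2 = 3)
U(u) = sqrt(10) (U(u) = sqrt(2 + 8) = sqrt(10))
D(U(s), -38*5) - 2236 = (-38*5 - sqrt(10)) - 2236 = (-190 - sqrt(10)) - 2236 = -2426 - sqrt(10)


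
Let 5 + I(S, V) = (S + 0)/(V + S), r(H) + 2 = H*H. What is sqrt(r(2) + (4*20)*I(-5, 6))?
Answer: I*sqrt(798) ≈ 28.249*I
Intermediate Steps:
r(H) = -2 + H**2 (r(H) = -2 + H*H = -2 + H**2)
I(S, V) = -5 + S/(S + V) (I(S, V) = -5 + (S + 0)/(V + S) = -5 + S/(S + V))
sqrt(r(2) + (4*20)*I(-5, 6)) = sqrt((-2 + 2**2) + (4*20)*((-5*6 - 4*(-5))/(-5 + 6))) = sqrt((-2 + 4) + 80*((-30 + 20)/1)) = sqrt(2 + 80*(1*(-10))) = sqrt(2 + 80*(-10)) = sqrt(2 - 800) = sqrt(-798) = I*sqrt(798)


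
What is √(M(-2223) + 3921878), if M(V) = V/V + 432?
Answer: √3922311 ≈ 1980.5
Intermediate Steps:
M(V) = 433 (M(V) = 1 + 432 = 433)
√(M(-2223) + 3921878) = √(433 + 3921878) = √3922311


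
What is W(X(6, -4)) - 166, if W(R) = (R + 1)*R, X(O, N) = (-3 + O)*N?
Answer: -34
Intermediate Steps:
X(O, N) = N*(-3 + O)
W(R) = R*(1 + R) (W(R) = (1 + R)*R = R*(1 + R))
W(X(6, -4)) - 166 = (-4*(-3 + 6))*(1 - 4*(-3 + 6)) - 166 = (-4*3)*(1 - 4*3) - 166 = -12*(1 - 12) - 166 = -12*(-11) - 166 = 132 - 166 = -34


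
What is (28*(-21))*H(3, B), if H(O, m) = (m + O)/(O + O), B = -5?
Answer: 196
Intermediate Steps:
H(O, m) = (O + m)/(2*O) (H(O, m) = (O + m)/((2*O)) = (O + m)*(1/(2*O)) = (O + m)/(2*O))
(28*(-21))*H(3, B) = (28*(-21))*((½)*(3 - 5)/3) = -294*(-2)/3 = -588*(-⅓) = 196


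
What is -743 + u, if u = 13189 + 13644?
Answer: 26090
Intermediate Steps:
u = 26833
-743 + u = -743 + 26833 = 26090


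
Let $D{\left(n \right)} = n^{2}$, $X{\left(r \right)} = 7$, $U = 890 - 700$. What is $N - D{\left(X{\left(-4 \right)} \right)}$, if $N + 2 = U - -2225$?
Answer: $2364$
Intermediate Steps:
$U = 190$ ($U = 890 - 700 = 190$)
$N = 2413$ ($N = -2 + \left(190 - -2225\right) = -2 + \left(190 + 2225\right) = -2 + 2415 = 2413$)
$N - D{\left(X{\left(-4 \right)} \right)} = 2413 - 7^{2} = 2413 - 49 = 2364$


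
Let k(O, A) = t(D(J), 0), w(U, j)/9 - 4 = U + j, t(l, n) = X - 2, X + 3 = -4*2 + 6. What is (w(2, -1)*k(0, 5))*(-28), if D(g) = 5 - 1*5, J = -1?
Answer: 8820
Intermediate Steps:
X = -5 (X = -3 + (-4*2 + 6) = -3 + (-8 + 6) = -3 - 2 = -5)
D(g) = 0 (D(g) = 5 - 5 = 0)
t(l, n) = -7 (t(l, n) = -5 - 2 = -7)
w(U, j) = 36 + 9*U + 9*j (w(U, j) = 36 + 9*(U + j) = 36 + (9*U + 9*j) = 36 + 9*U + 9*j)
k(O, A) = -7
(w(2, -1)*k(0, 5))*(-28) = ((36 + 9*2 + 9*(-1))*(-7))*(-28) = ((36 + 18 - 9)*(-7))*(-28) = (45*(-7))*(-28) = -315*(-28) = 8820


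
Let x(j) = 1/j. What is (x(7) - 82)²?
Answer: 328329/49 ≈ 6700.6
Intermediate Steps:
(x(7) - 82)² = (1/7 - 82)² = (⅐ - 82)² = (-573/7)² = 328329/49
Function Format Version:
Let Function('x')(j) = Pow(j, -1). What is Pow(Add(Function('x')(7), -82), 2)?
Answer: Rational(328329, 49) ≈ 6700.6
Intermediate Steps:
Pow(Add(Function('x')(7), -82), 2) = Pow(Add(Pow(7, -1), -82), 2) = Pow(Add(Rational(1, 7), -82), 2) = Pow(Rational(-573, 7), 2) = Rational(328329, 49)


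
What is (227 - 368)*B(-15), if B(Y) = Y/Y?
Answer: -141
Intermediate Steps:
B(Y) = 1
(227 - 368)*B(-15) = (227 - 368)*1 = -141*1 = -141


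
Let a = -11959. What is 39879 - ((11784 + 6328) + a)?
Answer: 33726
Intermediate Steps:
39879 - ((11784 + 6328) + a) = 39879 - ((11784 + 6328) - 11959) = 39879 - (18112 - 11959) = 39879 - 1*6153 = 39879 - 6153 = 33726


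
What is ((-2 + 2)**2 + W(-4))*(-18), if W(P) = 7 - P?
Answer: -198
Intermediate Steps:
((-2 + 2)**2 + W(-4))*(-18) = ((-2 + 2)**2 + (7 - 1*(-4)))*(-18) = (0**2 + (7 + 4))*(-18) = (0 + 11)*(-18) = 11*(-18) = -198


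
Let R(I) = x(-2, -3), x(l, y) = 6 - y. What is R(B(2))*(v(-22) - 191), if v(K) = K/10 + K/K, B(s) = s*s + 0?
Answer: -8649/5 ≈ -1729.8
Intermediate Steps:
B(s) = s² (B(s) = s² + 0 = s²)
R(I) = 9 (R(I) = 6 - 1*(-3) = 6 + 3 = 9)
v(K) = 1 + K/10 (v(K) = K*(⅒) + 1 = K/10 + 1 = 1 + K/10)
R(B(2))*(v(-22) - 191) = 9*((1 + (⅒)*(-22)) - 191) = 9*((1 - 11/5) - 191) = 9*(-6/5 - 191) = 9*(-961/5) = -8649/5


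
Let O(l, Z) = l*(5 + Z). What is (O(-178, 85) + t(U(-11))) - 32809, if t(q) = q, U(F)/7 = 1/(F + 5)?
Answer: -292981/6 ≈ -48830.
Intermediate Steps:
U(F) = 7/(5 + F) (U(F) = 7/(F + 5) = 7/(5 + F))
(O(-178, 85) + t(U(-11))) - 32809 = (-178*(5 + 85) + 7/(5 - 11)) - 32809 = (-178*90 + 7/(-6)) - 32809 = (-16020 + 7*(-1/6)) - 32809 = (-16020 - 7/6) - 32809 = -96127/6 - 32809 = -292981/6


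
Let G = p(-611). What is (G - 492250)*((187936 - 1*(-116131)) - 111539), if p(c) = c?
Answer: -94889542608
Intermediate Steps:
G = -611
(G - 492250)*((187936 - 1*(-116131)) - 111539) = (-611 - 492250)*((187936 - 1*(-116131)) - 111539) = -492861*((187936 + 116131) - 111539) = -492861*(304067 - 111539) = -492861*192528 = -94889542608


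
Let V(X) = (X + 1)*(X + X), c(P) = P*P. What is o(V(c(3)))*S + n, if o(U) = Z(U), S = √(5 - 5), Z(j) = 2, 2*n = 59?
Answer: 59/2 ≈ 29.500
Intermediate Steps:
c(P) = P²
n = 59/2 (n = (½)*59 = 59/2 ≈ 29.500)
V(X) = 2*X*(1 + X) (V(X) = (1 + X)*(2*X) = 2*X*(1 + X))
S = 0 (S = √0 = 0)
o(U) = 2
o(V(c(3)))*S + n = 2*0 + 59/2 = 0 + 59/2 = 59/2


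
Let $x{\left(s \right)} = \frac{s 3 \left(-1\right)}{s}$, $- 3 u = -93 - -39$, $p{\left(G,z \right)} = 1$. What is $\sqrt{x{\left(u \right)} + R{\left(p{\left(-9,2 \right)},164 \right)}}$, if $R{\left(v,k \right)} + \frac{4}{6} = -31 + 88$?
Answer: $\frac{4 \sqrt{30}}{3} \approx 7.303$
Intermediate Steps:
$R{\left(v,k \right)} = \frac{169}{3}$ ($R{\left(v,k \right)} = - \frac{2}{3} + \left(-31 + 88\right) = - \frac{2}{3} + 57 = \frac{169}{3}$)
$u = 18$ ($u = - \frac{-93 - -39}{3} = - \frac{-93 + 39}{3} = \left(- \frac{1}{3}\right) \left(-54\right) = 18$)
$x{\left(s \right)} = -3$ ($x{\left(s \right)} = \frac{3 s \left(-1\right)}{s} = \frac{\left(-3\right) s}{s} = -3$)
$\sqrt{x{\left(u \right)} + R{\left(p{\left(-9,2 \right)},164 \right)}} = \sqrt{-3 + \frac{169}{3}} = \sqrt{\frac{160}{3}} = \frac{4 \sqrt{30}}{3}$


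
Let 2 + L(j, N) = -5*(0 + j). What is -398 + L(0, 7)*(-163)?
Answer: -72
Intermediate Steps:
L(j, N) = -2 - 5*j (L(j, N) = -2 - 5*(0 + j) = -2 - 5*j)
-398 + L(0, 7)*(-163) = -398 + (-2 - 5*0)*(-163) = -398 + (-2 + 0)*(-163) = -398 - 2*(-163) = -398 + 326 = -72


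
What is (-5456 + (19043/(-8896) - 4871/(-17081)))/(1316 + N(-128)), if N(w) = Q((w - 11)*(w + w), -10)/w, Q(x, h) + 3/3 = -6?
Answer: -11932880514/2877379855 ≈ -4.1471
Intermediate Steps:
Q(x, h) = -7 (Q(x, h) = -1 - 6 = -7)
N(w) = -7/w
(-5456 + (19043/(-8896) - 4871/(-17081)))/(1316 + N(-128)) = (-5456 + (19043/(-8896) - 4871/(-17081)))/(1316 - 7/(-128)) = (-5456 + (19043*(-1/8896) - 4871*(-1/17081)))/(1316 - 7*(-1/128)) = (-5456 + (-137/64 + 4871/17081))/(1316 + 7/128) = (-5456 - 2028353/1093184)/(168455/128) = -5966440257/1093184*128/168455 = -11932880514/2877379855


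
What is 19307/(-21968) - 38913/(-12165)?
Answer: 206657043/89080240 ≈ 2.3199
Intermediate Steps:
19307/(-21968) - 38913/(-12165) = 19307*(-1/21968) - 38913*(-1/12165) = -19307/21968 + 12971/4055 = 206657043/89080240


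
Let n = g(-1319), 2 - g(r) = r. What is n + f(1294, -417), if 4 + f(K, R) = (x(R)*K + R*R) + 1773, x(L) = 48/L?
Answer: 24579377/139 ≈ 1.7683e+5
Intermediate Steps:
g(r) = 2 - r
n = 1321 (n = 2 - 1*(-1319) = 2 + 1319 = 1321)
f(K, R) = 1769 + R² + 48*K/R (f(K, R) = -4 + (((48/R)*K + R*R) + 1773) = -4 + ((48*K/R + R²) + 1773) = -4 + ((R² + 48*K/R) + 1773) = -4 + (1773 + R² + 48*K/R) = 1769 + R² + 48*K/R)
n + f(1294, -417) = 1321 + (1769 + (-417)² + 48*1294/(-417)) = 1321 + (1769 + 173889 + 48*1294*(-1/417)) = 1321 + (1769 + 173889 - 20704/139) = 1321 + 24395758/139 = 24579377/139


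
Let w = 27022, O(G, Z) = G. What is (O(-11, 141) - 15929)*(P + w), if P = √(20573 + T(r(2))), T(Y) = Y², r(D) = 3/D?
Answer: -430730680 - 7970*√82301 ≈ -4.3302e+8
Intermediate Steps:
P = √82301/2 (P = √(20573 + (3/2)²) = √(20573 + 9/4) = √(82301/4) = √82301/2 ≈ 143.44)
(O(-11, 141) - 15929)*(P + w) = (-11 - 15929)*(√82301/2 + 27022) = -15940*(27022 + √82301/2) = -430730680 - 7970*√82301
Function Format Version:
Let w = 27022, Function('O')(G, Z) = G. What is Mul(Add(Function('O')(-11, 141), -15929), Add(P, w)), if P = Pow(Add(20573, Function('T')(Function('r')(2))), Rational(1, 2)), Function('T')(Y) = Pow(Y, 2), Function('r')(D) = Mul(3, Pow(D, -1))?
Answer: Add(-430730680, Mul(-7970, Pow(82301, Rational(1, 2)))) ≈ -4.3302e+8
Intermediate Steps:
P = Mul(Rational(1, 2), Pow(82301, Rational(1, 2))) (P = Pow(Add(20573, Pow(Mul(3, Pow(2, -1)), 2)), Rational(1, 2)) = Pow(Add(20573, Pow(Mul(3, Rational(1, 2)), 2)), Rational(1, 2)) = Pow(Add(20573, Pow(Rational(3, 2), 2)), Rational(1, 2)) = Pow(Add(20573, Rational(9, 4)), Rational(1, 2)) = Pow(Rational(82301, 4), Rational(1, 2)) = Mul(Rational(1, 2), Pow(82301, Rational(1, 2))) ≈ 143.44)
Mul(Add(Function('O')(-11, 141), -15929), Add(P, w)) = Mul(Add(-11, -15929), Add(Mul(Rational(1, 2), Pow(82301, Rational(1, 2))), 27022)) = Mul(-15940, Add(27022, Mul(Rational(1, 2), Pow(82301, Rational(1, 2))))) = Add(-430730680, Mul(-7970, Pow(82301, Rational(1, 2))))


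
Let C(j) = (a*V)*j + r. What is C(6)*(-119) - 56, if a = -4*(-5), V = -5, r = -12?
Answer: 72772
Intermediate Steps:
a = 20
C(j) = -12 - 100*j (C(j) = (20*(-5))*j - 12 = -100*j - 12 = -12 - 100*j)
C(6)*(-119) - 56 = (-12 - 100*6)*(-119) - 56 = (-12 - 600)*(-119) - 56 = -612*(-119) - 56 = 72828 - 56 = 72772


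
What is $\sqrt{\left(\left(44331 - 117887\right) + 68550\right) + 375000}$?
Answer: $\sqrt{369994} \approx 608.27$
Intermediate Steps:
$\sqrt{\left(\left(44331 - 117887\right) + 68550\right) + 375000} = \sqrt{\left(-73556 + 68550\right) + 375000} = \sqrt{-5006 + 375000} = \sqrt{369994}$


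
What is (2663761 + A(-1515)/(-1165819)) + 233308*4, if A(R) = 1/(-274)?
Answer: 1149003322341159/319434406 ≈ 3.5970e+6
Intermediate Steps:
A(R) = -1/274
(2663761 + A(-1515)/(-1165819)) + 233308*4 = (2663761 - 1/274/(-1165819)) + 233308*4 = (2663761 - 1/274*(-1/1165819)) + 933232 = (2663761 + 1/319434406) + 933232 = 850896912760967/319434406 + 933232 = 1149003322341159/319434406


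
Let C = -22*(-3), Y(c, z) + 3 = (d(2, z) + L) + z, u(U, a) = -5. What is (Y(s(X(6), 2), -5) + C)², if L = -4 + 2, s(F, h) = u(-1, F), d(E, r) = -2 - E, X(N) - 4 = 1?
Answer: 2704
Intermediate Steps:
X(N) = 5 (X(N) = 4 + 1 = 5)
s(F, h) = -5
L = -2
Y(c, z) = -9 + z (Y(c, z) = -3 + (((-2 - 1*2) - 2) + z) = -3 + (((-2 - 2) - 2) + z) = -3 + ((-4 - 2) + z) = -3 + (-6 + z) = -9 + z)
C = 66
(Y(s(X(6), 2), -5) + C)² = ((-9 - 5) + 66)² = (-14 + 66)² = 52² = 2704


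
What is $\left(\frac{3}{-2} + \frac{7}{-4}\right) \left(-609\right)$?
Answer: $\frac{7917}{4} \approx 1979.3$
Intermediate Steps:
$\left(\frac{3}{-2} + \frac{7}{-4}\right) \left(-609\right) = \left(3 \left(- \frac{1}{2}\right) + 7 \left(- \frac{1}{4}\right)\right) \left(-609\right) = \left(- \frac{3}{2} - \frac{7}{4}\right) \left(-609\right) = \left(- \frac{13}{4}\right) \left(-609\right) = \frac{7917}{4}$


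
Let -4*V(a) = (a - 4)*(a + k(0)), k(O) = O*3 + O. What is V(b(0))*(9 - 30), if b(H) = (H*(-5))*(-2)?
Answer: 0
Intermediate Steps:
b(H) = 10*H (b(H) = -5*H*(-2) = 10*H)
k(O) = 4*O (k(O) = 3*O + O = 4*O)
V(a) = -a*(-4 + a)/4 (V(a) = -(a - 4)*(a + 4*0)/4 = -(-4 + a)*(a + 0)/4 = -(-4 + a)*a/4 = -a*(-4 + a)/4)
V(b(0))*(9 - 30) = ((10*0)*(4 - 10*0)/4)*(9 - 30) = ((¼)*0*(4 - 1*0))*(-21) = ((¼)*0*(4 + 0))*(-21) = ((¼)*0*4)*(-21) = 0*(-21) = 0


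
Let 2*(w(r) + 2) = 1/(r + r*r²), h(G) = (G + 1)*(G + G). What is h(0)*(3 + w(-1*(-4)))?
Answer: 0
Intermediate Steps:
h(G) = 2*G*(1 + G) (h(G) = (1 + G)*(2*G) = 2*G*(1 + G))
w(r) = -2 + 1/(2*(r + r³)) (w(r) = -2 + 1/(2*(r + r*r²)) = -2 + 1/(2*(r + r³)))
h(0)*(3 + w(-1*(-4))) = (2*0*(1 + 0))*(3 + (1 - (-4)*(-4) - 4*(-1*(-4))³)/(2*((-1*(-4)))*(1 + (-1*(-4))²))) = (2*0*1)*(3 + (½)*(1 - 4*4 - 4*4³)/(4*(1 + 4²))) = 0*(3 + (½)*(¼)*(1 - 16 - 4*64)/(1 + 16)) = 0*(3 + (½)*(¼)*(1 - 16 - 256)/17) = 0*(3 + (½)*(¼)*(1/17)*(-271)) = 0*(3 - 271/136) = 0*(137/136) = 0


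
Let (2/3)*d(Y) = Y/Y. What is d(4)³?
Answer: 27/8 ≈ 3.3750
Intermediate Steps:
d(Y) = 3/2 (d(Y) = 3*(Y/Y)/2 = (3/2)*1 = 3/2)
d(4)³ = (3/2)³ = 27/8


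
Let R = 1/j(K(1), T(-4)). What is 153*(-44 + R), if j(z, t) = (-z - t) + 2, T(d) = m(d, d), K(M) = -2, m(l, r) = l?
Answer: -53703/8 ≈ -6712.9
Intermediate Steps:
T(d) = d
j(z, t) = 2 - t - z (j(z, t) = (-t - z) + 2 = 2 - t - z)
R = ⅛ (R = 1/(2 - 1*(-4) - 1*(-2)) = 1/(2 + 4 + 2) = 1/8 = ⅛ ≈ 0.12500)
153*(-44 + R) = 153*(-44 + ⅛) = 153*(-351/8) = -53703/8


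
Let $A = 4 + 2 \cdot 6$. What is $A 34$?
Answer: $544$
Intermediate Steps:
$A = 16$ ($A = 4 + 12 = 16$)
$A 34 = 16 \cdot 34 = 544$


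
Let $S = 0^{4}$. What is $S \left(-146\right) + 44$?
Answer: $44$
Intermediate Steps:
$S = 0$
$S \left(-146\right) + 44 = 0 \left(-146\right) + 44 = 0 + 44 = 44$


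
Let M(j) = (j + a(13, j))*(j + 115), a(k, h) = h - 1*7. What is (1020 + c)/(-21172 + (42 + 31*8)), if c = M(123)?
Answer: -28951/10441 ≈ -2.7728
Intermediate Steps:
a(k, h) = -7 + h (a(k, h) = h - 7 = -7 + h)
M(j) = (-7 + 2*j)*(115 + j) (M(j) = (j + (-7 + j))*(j + 115) = (-7 + 2*j)*(115 + j))
c = 56882 (c = -805 + 2*123² + 223*123 = -805 + 2*15129 + 27429 = -805 + 30258 + 27429 = 56882)
(1020 + c)/(-21172 + (42 + 31*8)) = (1020 + 56882)/(-21172 + (42 + 31*8)) = 57902/(-21172 + (42 + 248)) = 57902/(-21172 + 290) = 57902/(-20882) = 57902*(-1/20882) = -28951/10441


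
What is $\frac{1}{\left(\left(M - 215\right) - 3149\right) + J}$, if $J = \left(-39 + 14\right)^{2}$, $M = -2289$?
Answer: $- \frac{1}{5028} \approx -0.00019889$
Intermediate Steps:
$J = 625$ ($J = \left(-25\right)^{2} = 625$)
$\frac{1}{\left(\left(M - 215\right) - 3149\right) + J} = \frac{1}{\left(\left(-2289 - 215\right) - 3149\right) + 625} = \frac{1}{\left(-2504 - 3149\right) + 625} = \frac{1}{-5653 + 625} = \frac{1}{-5028} = - \frac{1}{5028}$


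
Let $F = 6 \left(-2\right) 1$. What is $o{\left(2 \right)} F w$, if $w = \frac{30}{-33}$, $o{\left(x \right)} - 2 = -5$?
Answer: $- \frac{360}{11} \approx -32.727$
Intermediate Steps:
$o{\left(x \right)} = -3$ ($o{\left(x \right)} = 2 - 5 = -3$)
$F = -12$ ($F = \left(-12\right) 1 = -12$)
$w = - \frac{10}{11}$ ($w = 30 \left(- \frac{1}{33}\right) = - \frac{10}{11} \approx -0.90909$)
$o{\left(2 \right)} F w = \left(-3\right) \left(-12\right) \left(- \frac{10}{11}\right) = 36 \left(- \frac{10}{11}\right) = - \frac{360}{11}$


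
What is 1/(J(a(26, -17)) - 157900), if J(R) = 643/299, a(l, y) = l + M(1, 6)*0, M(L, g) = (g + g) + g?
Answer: -299/47211457 ≈ -6.3332e-6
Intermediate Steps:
M(L, g) = 3*g (M(L, g) = 2*g + g = 3*g)
a(l, y) = l (a(l, y) = l + (3*6)*0 = l + 18*0 = l + 0 = l)
J(R) = 643/299 (J(R) = 643*(1/299) = 643/299)
1/(J(a(26, -17)) - 157900) = 1/(643/299 - 157900) = 1/(-47211457/299) = -299/47211457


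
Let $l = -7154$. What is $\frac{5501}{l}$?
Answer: $- \frac{5501}{7154} \approx -0.76894$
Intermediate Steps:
$\frac{5501}{l} = \frac{5501}{-7154} = 5501 \left(- \frac{1}{7154}\right) = - \frac{5501}{7154}$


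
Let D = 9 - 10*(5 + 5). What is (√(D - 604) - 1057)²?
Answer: (1057 - I*√695)² ≈ 1.1166e+6 - 55731.0*I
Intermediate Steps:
D = -91 (D = 9 - 10*10 = 9 - 100 = -91)
(√(D - 604) - 1057)² = (√(-91 - 604) - 1057)² = (√(-695) - 1057)² = (I*√695 - 1057)² = (-1057 + I*√695)²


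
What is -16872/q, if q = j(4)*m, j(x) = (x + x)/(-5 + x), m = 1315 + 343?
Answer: 2109/1658 ≈ 1.2720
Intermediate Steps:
m = 1658
j(x) = 2*x/(-5 + x) (j(x) = (2*x)/(-5 + x) = 2*x/(-5 + x))
q = -13264 (q = (2*4/(-5 + 4))*1658 = (2*4/(-1))*1658 = (2*4*(-1))*1658 = -8*1658 = -13264)
-16872/q = -16872/(-13264) = -16872*(-1/13264) = 2109/1658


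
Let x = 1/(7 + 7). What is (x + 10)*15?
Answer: 2115/14 ≈ 151.07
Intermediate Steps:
x = 1/14 ≈ 0.071429
(x + 10)*15 = (1/14 + 10)*15 = (141/14)*15 = 2115/14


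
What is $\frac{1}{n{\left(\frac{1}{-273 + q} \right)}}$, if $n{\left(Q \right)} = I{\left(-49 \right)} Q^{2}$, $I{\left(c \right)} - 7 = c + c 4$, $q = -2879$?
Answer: $- \frac{4967552}{119} \approx -41744.0$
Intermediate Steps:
$I{\left(c \right)} = 7 + 5 c$ ($I{\left(c \right)} = 7 + \left(c + c 4\right) = 7 + \left(c + 4 c\right) = 7 + 5 c$)
$n{\left(Q \right)} = - 238 Q^{2}$ ($n{\left(Q \right)} = \left(7 + 5 \left(-49\right)\right) Q^{2} = \left(7 - 245\right) Q^{2} = - 238 Q^{2}$)
$\frac{1}{n{\left(\frac{1}{-273 + q} \right)}} = \frac{1}{\left(-238\right) \left(\frac{1}{-273 - 2879}\right)^{2}} = \frac{1}{\left(-238\right) \left(\frac{1}{-3152}\right)^{2}} = \frac{1}{\left(-238\right) \left(- \frac{1}{3152}\right)^{2}} = \frac{1}{\left(-238\right) \frac{1}{9935104}} = \frac{1}{- \frac{119}{4967552}} = - \frac{4967552}{119}$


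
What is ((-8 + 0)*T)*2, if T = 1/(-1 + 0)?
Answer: 16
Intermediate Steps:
T = -1 (T = 1/(-1) = -1)
((-8 + 0)*T)*2 = ((-8 + 0)*(-1))*2 = -8*(-1)*2 = 8*2 = 16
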